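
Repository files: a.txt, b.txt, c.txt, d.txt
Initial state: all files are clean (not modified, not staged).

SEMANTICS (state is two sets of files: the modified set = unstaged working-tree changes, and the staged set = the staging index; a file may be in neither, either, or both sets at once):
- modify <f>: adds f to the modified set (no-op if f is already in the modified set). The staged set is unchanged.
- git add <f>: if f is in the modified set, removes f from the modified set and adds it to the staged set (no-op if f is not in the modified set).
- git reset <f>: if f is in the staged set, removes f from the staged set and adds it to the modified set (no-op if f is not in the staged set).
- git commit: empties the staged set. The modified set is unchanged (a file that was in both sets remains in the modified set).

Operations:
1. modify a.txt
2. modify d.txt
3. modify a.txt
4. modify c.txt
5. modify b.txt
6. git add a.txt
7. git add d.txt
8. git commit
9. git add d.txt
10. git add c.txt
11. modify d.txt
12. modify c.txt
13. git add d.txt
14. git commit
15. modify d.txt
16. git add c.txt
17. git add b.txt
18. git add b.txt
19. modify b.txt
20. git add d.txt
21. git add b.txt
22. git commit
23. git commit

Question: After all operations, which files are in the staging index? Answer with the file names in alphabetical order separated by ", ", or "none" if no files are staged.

After op 1 (modify a.txt): modified={a.txt} staged={none}
After op 2 (modify d.txt): modified={a.txt, d.txt} staged={none}
After op 3 (modify a.txt): modified={a.txt, d.txt} staged={none}
After op 4 (modify c.txt): modified={a.txt, c.txt, d.txt} staged={none}
After op 5 (modify b.txt): modified={a.txt, b.txt, c.txt, d.txt} staged={none}
After op 6 (git add a.txt): modified={b.txt, c.txt, d.txt} staged={a.txt}
After op 7 (git add d.txt): modified={b.txt, c.txt} staged={a.txt, d.txt}
After op 8 (git commit): modified={b.txt, c.txt} staged={none}
After op 9 (git add d.txt): modified={b.txt, c.txt} staged={none}
After op 10 (git add c.txt): modified={b.txt} staged={c.txt}
After op 11 (modify d.txt): modified={b.txt, d.txt} staged={c.txt}
After op 12 (modify c.txt): modified={b.txt, c.txt, d.txt} staged={c.txt}
After op 13 (git add d.txt): modified={b.txt, c.txt} staged={c.txt, d.txt}
After op 14 (git commit): modified={b.txt, c.txt} staged={none}
After op 15 (modify d.txt): modified={b.txt, c.txt, d.txt} staged={none}
After op 16 (git add c.txt): modified={b.txt, d.txt} staged={c.txt}
After op 17 (git add b.txt): modified={d.txt} staged={b.txt, c.txt}
After op 18 (git add b.txt): modified={d.txt} staged={b.txt, c.txt}
After op 19 (modify b.txt): modified={b.txt, d.txt} staged={b.txt, c.txt}
After op 20 (git add d.txt): modified={b.txt} staged={b.txt, c.txt, d.txt}
After op 21 (git add b.txt): modified={none} staged={b.txt, c.txt, d.txt}
After op 22 (git commit): modified={none} staged={none}
After op 23 (git commit): modified={none} staged={none}

Answer: none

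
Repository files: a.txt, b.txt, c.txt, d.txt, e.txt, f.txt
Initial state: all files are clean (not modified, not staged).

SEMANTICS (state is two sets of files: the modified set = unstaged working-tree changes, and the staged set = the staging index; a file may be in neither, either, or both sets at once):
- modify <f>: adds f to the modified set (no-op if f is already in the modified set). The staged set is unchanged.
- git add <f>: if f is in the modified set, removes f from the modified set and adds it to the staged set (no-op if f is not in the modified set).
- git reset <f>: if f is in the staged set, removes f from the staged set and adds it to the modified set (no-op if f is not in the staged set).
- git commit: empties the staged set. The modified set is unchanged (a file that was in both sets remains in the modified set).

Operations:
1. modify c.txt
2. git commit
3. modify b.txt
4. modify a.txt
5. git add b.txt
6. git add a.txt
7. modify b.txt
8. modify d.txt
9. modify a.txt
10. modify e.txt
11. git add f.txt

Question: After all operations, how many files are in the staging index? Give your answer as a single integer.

Answer: 2

Derivation:
After op 1 (modify c.txt): modified={c.txt} staged={none}
After op 2 (git commit): modified={c.txt} staged={none}
After op 3 (modify b.txt): modified={b.txt, c.txt} staged={none}
After op 4 (modify a.txt): modified={a.txt, b.txt, c.txt} staged={none}
After op 5 (git add b.txt): modified={a.txt, c.txt} staged={b.txt}
After op 6 (git add a.txt): modified={c.txt} staged={a.txt, b.txt}
After op 7 (modify b.txt): modified={b.txt, c.txt} staged={a.txt, b.txt}
After op 8 (modify d.txt): modified={b.txt, c.txt, d.txt} staged={a.txt, b.txt}
After op 9 (modify a.txt): modified={a.txt, b.txt, c.txt, d.txt} staged={a.txt, b.txt}
After op 10 (modify e.txt): modified={a.txt, b.txt, c.txt, d.txt, e.txt} staged={a.txt, b.txt}
After op 11 (git add f.txt): modified={a.txt, b.txt, c.txt, d.txt, e.txt} staged={a.txt, b.txt}
Final staged set: {a.txt, b.txt} -> count=2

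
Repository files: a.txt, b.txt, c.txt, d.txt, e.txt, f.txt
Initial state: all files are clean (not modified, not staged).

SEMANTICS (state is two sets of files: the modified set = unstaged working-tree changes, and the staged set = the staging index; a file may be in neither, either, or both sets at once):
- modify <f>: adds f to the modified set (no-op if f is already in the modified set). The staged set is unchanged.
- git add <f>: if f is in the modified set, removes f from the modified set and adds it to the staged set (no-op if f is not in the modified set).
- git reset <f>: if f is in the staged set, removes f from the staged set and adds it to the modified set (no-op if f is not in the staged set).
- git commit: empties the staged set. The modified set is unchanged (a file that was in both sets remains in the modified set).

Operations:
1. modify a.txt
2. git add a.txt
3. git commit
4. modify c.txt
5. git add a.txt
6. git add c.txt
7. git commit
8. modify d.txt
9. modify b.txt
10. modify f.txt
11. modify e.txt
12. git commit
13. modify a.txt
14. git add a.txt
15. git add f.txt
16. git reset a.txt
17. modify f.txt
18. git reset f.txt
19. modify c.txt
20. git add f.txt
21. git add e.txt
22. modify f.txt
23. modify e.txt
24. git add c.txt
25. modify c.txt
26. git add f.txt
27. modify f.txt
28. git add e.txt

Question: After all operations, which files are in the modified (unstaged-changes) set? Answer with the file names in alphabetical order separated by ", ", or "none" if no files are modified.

Answer: a.txt, b.txt, c.txt, d.txt, f.txt

Derivation:
After op 1 (modify a.txt): modified={a.txt} staged={none}
After op 2 (git add a.txt): modified={none} staged={a.txt}
After op 3 (git commit): modified={none} staged={none}
After op 4 (modify c.txt): modified={c.txt} staged={none}
After op 5 (git add a.txt): modified={c.txt} staged={none}
After op 6 (git add c.txt): modified={none} staged={c.txt}
After op 7 (git commit): modified={none} staged={none}
After op 8 (modify d.txt): modified={d.txt} staged={none}
After op 9 (modify b.txt): modified={b.txt, d.txt} staged={none}
After op 10 (modify f.txt): modified={b.txt, d.txt, f.txt} staged={none}
After op 11 (modify e.txt): modified={b.txt, d.txt, e.txt, f.txt} staged={none}
After op 12 (git commit): modified={b.txt, d.txt, e.txt, f.txt} staged={none}
After op 13 (modify a.txt): modified={a.txt, b.txt, d.txt, e.txt, f.txt} staged={none}
After op 14 (git add a.txt): modified={b.txt, d.txt, e.txt, f.txt} staged={a.txt}
After op 15 (git add f.txt): modified={b.txt, d.txt, e.txt} staged={a.txt, f.txt}
After op 16 (git reset a.txt): modified={a.txt, b.txt, d.txt, e.txt} staged={f.txt}
After op 17 (modify f.txt): modified={a.txt, b.txt, d.txt, e.txt, f.txt} staged={f.txt}
After op 18 (git reset f.txt): modified={a.txt, b.txt, d.txt, e.txt, f.txt} staged={none}
After op 19 (modify c.txt): modified={a.txt, b.txt, c.txt, d.txt, e.txt, f.txt} staged={none}
After op 20 (git add f.txt): modified={a.txt, b.txt, c.txt, d.txt, e.txt} staged={f.txt}
After op 21 (git add e.txt): modified={a.txt, b.txt, c.txt, d.txt} staged={e.txt, f.txt}
After op 22 (modify f.txt): modified={a.txt, b.txt, c.txt, d.txt, f.txt} staged={e.txt, f.txt}
After op 23 (modify e.txt): modified={a.txt, b.txt, c.txt, d.txt, e.txt, f.txt} staged={e.txt, f.txt}
After op 24 (git add c.txt): modified={a.txt, b.txt, d.txt, e.txt, f.txt} staged={c.txt, e.txt, f.txt}
After op 25 (modify c.txt): modified={a.txt, b.txt, c.txt, d.txt, e.txt, f.txt} staged={c.txt, e.txt, f.txt}
After op 26 (git add f.txt): modified={a.txt, b.txt, c.txt, d.txt, e.txt} staged={c.txt, e.txt, f.txt}
After op 27 (modify f.txt): modified={a.txt, b.txt, c.txt, d.txt, e.txt, f.txt} staged={c.txt, e.txt, f.txt}
After op 28 (git add e.txt): modified={a.txt, b.txt, c.txt, d.txt, f.txt} staged={c.txt, e.txt, f.txt}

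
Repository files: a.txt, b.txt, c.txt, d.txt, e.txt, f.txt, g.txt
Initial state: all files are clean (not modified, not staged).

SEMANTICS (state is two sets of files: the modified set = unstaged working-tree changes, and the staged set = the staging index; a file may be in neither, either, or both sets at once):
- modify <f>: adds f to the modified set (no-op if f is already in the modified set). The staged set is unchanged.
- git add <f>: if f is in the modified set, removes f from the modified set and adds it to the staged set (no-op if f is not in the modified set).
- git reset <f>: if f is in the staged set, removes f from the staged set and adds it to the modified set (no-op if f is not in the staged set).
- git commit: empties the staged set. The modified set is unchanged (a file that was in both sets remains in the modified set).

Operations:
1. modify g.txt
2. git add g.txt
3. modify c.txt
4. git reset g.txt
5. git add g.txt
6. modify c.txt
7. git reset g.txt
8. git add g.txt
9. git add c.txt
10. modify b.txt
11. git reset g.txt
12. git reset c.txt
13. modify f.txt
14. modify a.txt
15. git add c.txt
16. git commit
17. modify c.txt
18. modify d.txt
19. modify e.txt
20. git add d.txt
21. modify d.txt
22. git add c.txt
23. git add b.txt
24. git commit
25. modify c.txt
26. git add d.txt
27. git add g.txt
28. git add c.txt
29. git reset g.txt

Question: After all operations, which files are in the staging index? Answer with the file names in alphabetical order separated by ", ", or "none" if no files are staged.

After op 1 (modify g.txt): modified={g.txt} staged={none}
After op 2 (git add g.txt): modified={none} staged={g.txt}
After op 3 (modify c.txt): modified={c.txt} staged={g.txt}
After op 4 (git reset g.txt): modified={c.txt, g.txt} staged={none}
After op 5 (git add g.txt): modified={c.txt} staged={g.txt}
After op 6 (modify c.txt): modified={c.txt} staged={g.txt}
After op 7 (git reset g.txt): modified={c.txt, g.txt} staged={none}
After op 8 (git add g.txt): modified={c.txt} staged={g.txt}
After op 9 (git add c.txt): modified={none} staged={c.txt, g.txt}
After op 10 (modify b.txt): modified={b.txt} staged={c.txt, g.txt}
After op 11 (git reset g.txt): modified={b.txt, g.txt} staged={c.txt}
After op 12 (git reset c.txt): modified={b.txt, c.txt, g.txt} staged={none}
After op 13 (modify f.txt): modified={b.txt, c.txt, f.txt, g.txt} staged={none}
After op 14 (modify a.txt): modified={a.txt, b.txt, c.txt, f.txt, g.txt} staged={none}
After op 15 (git add c.txt): modified={a.txt, b.txt, f.txt, g.txt} staged={c.txt}
After op 16 (git commit): modified={a.txt, b.txt, f.txt, g.txt} staged={none}
After op 17 (modify c.txt): modified={a.txt, b.txt, c.txt, f.txt, g.txt} staged={none}
After op 18 (modify d.txt): modified={a.txt, b.txt, c.txt, d.txt, f.txt, g.txt} staged={none}
After op 19 (modify e.txt): modified={a.txt, b.txt, c.txt, d.txt, e.txt, f.txt, g.txt} staged={none}
After op 20 (git add d.txt): modified={a.txt, b.txt, c.txt, e.txt, f.txt, g.txt} staged={d.txt}
After op 21 (modify d.txt): modified={a.txt, b.txt, c.txt, d.txt, e.txt, f.txt, g.txt} staged={d.txt}
After op 22 (git add c.txt): modified={a.txt, b.txt, d.txt, e.txt, f.txt, g.txt} staged={c.txt, d.txt}
After op 23 (git add b.txt): modified={a.txt, d.txt, e.txt, f.txt, g.txt} staged={b.txt, c.txt, d.txt}
After op 24 (git commit): modified={a.txt, d.txt, e.txt, f.txt, g.txt} staged={none}
After op 25 (modify c.txt): modified={a.txt, c.txt, d.txt, e.txt, f.txt, g.txt} staged={none}
After op 26 (git add d.txt): modified={a.txt, c.txt, e.txt, f.txt, g.txt} staged={d.txt}
After op 27 (git add g.txt): modified={a.txt, c.txt, e.txt, f.txt} staged={d.txt, g.txt}
After op 28 (git add c.txt): modified={a.txt, e.txt, f.txt} staged={c.txt, d.txt, g.txt}
After op 29 (git reset g.txt): modified={a.txt, e.txt, f.txt, g.txt} staged={c.txt, d.txt}

Answer: c.txt, d.txt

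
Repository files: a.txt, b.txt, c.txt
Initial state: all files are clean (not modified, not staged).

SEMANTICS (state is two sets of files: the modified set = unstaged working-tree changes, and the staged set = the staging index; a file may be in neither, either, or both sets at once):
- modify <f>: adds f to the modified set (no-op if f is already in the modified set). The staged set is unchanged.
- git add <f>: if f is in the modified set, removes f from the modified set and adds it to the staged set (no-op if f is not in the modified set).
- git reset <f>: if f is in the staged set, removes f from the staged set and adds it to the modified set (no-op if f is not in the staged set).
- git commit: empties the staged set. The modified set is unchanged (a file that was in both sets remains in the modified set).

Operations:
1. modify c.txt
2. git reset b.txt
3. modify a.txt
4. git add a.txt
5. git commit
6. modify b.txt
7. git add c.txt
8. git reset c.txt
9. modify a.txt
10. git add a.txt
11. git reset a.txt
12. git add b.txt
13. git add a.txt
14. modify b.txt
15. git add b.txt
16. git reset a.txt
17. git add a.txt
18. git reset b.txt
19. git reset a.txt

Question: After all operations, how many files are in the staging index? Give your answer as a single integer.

Answer: 0

Derivation:
After op 1 (modify c.txt): modified={c.txt} staged={none}
After op 2 (git reset b.txt): modified={c.txt} staged={none}
After op 3 (modify a.txt): modified={a.txt, c.txt} staged={none}
After op 4 (git add a.txt): modified={c.txt} staged={a.txt}
After op 5 (git commit): modified={c.txt} staged={none}
After op 6 (modify b.txt): modified={b.txt, c.txt} staged={none}
After op 7 (git add c.txt): modified={b.txt} staged={c.txt}
After op 8 (git reset c.txt): modified={b.txt, c.txt} staged={none}
After op 9 (modify a.txt): modified={a.txt, b.txt, c.txt} staged={none}
After op 10 (git add a.txt): modified={b.txt, c.txt} staged={a.txt}
After op 11 (git reset a.txt): modified={a.txt, b.txt, c.txt} staged={none}
After op 12 (git add b.txt): modified={a.txt, c.txt} staged={b.txt}
After op 13 (git add a.txt): modified={c.txt} staged={a.txt, b.txt}
After op 14 (modify b.txt): modified={b.txt, c.txt} staged={a.txt, b.txt}
After op 15 (git add b.txt): modified={c.txt} staged={a.txt, b.txt}
After op 16 (git reset a.txt): modified={a.txt, c.txt} staged={b.txt}
After op 17 (git add a.txt): modified={c.txt} staged={a.txt, b.txt}
After op 18 (git reset b.txt): modified={b.txt, c.txt} staged={a.txt}
After op 19 (git reset a.txt): modified={a.txt, b.txt, c.txt} staged={none}
Final staged set: {none} -> count=0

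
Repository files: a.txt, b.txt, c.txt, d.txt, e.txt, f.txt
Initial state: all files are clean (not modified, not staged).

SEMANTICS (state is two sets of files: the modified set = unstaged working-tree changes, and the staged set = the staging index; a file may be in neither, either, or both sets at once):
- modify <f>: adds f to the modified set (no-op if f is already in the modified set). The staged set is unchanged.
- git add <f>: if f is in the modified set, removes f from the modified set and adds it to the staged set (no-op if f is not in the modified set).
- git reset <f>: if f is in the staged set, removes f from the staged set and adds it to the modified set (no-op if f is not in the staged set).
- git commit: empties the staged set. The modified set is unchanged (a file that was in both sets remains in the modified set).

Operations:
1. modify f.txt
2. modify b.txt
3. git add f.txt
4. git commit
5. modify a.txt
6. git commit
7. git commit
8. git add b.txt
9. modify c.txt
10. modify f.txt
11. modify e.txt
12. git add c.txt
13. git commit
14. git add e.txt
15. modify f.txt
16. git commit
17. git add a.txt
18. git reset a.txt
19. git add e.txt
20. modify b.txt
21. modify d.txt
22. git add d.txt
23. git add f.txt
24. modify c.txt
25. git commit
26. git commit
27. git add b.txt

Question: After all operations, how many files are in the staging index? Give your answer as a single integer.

After op 1 (modify f.txt): modified={f.txt} staged={none}
After op 2 (modify b.txt): modified={b.txt, f.txt} staged={none}
After op 3 (git add f.txt): modified={b.txt} staged={f.txt}
After op 4 (git commit): modified={b.txt} staged={none}
After op 5 (modify a.txt): modified={a.txt, b.txt} staged={none}
After op 6 (git commit): modified={a.txt, b.txt} staged={none}
After op 7 (git commit): modified={a.txt, b.txt} staged={none}
After op 8 (git add b.txt): modified={a.txt} staged={b.txt}
After op 9 (modify c.txt): modified={a.txt, c.txt} staged={b.txt}
After op 10 (modify f.txt): modified={a.txt, c.txt, f.txt} staged={b.txt}
After op 11 (modify e.txt): modified={a.txt, c.txt, e.txt, f.txt} staged={b.txt}
After op 12 (git add c.txt): modified={a.txt, e.txt, f.txt} staged={b.txt, c.txt}
After op 13 (git commit): modified={a.txt, e.txt, f.txt} staged={none}
After op 14 (git add e.txt): modified={a.txt, f.txt} staged={e.txt}
After op 15 (modify f.txt): modified={a.txt, f.txt} staged={e.txt}
After op 16 (git commit): modified={a.txt, f.txt} staged={none}
After op 17 (git add a.txt): modified={f.txt} staged={a.txt}
After op 18 (git reset a.txt): modified={a.txt, f.txt} staged={none}
After op 19 (git add e.txt): modified={a.txt, f.txt} staged={none}
After op 20 (modify b.txt): modified={a.txt, b.txt, f.txt} staged={none}
After op 21 (modify d.txt): modified={a.txt, b.txt, d.txt, f.txt} staged={none}
After op 22 (git add d.txt): modified={a.txt, b.txt, f.txt} staged={d.txt}
After op 23 (git add f.txt): modified={a.txt, b.txt} staged={d.txt, f.txt}
After op 24 (modify c.txt): modified={a.txt, b.txt, c.txt} staged={d.txt, f.txt}
After op 25 (git commit): modified={a.txt, b.txt, c.txt} staged={none}
After op 26 (git commit): modified={a.txt, b.txt, c.txt} staged={none}
After op 27 (git add b.txt): modified={a.txt, c.txt} staged={b.txt}
Final staged set: {b.txt} -> count=1

Answer: 1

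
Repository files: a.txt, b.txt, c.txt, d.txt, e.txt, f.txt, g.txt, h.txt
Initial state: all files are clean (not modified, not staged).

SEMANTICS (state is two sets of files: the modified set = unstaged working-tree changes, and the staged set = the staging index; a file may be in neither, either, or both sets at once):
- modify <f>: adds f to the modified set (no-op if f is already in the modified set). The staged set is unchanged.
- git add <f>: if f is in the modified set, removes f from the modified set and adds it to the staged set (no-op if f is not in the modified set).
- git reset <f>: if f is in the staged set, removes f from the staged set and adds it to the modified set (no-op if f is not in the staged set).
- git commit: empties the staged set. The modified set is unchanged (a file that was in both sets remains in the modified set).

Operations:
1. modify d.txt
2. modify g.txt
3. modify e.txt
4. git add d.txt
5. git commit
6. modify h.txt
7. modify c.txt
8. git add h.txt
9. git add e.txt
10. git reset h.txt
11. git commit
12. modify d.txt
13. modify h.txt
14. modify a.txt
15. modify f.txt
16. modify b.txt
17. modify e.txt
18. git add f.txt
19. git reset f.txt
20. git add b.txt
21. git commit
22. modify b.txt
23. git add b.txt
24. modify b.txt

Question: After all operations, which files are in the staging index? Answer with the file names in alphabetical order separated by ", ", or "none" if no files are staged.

Answer: b.txt

Derivation:
After op 1 (modify d.txt): modified={d.txt} staged={none}
After op 2 (modify g.txt): modified={d.txt, g.txt} staged={none}
After op 3 (modify e.txt): modified={d.txt, e.txt, g.txt} staged={none}
After op 4 (git add d.txt): modified={e.txt, g.txt} staged={d.txt}
After op 5 (git commit): modified={e.txt, g.txt} staged={none}
After op 6 (modify h.txt): modified={e.txt, g.txt, h.txt} staged={none}
After op 7 (modify c.txt): modified={c.txt, e.txt, g.txt, h.txt} staged={none}
After op 8 (git add h.txt): modified={c.txt, e.txt, g.txt} staged={h.txt}
After op 9 (git add e.txt): modified={c.txt, g.txt} staged={e.txt, h.txt}
After op 10 (git reset h.txt): modified={c.txt, g.txt, h.txt} staged={e.txt}
After op 11 (git commit): modified={c.txt, g.txt, h.txt} staged={none}
After op 12 (modify d.txt): modified={c.txt, d.txt, g.txt, h.txt} staged={none}
After op 13 (modify h.txt): modified={c.txt, d.txt, g.txt, h.txt} staged={none}
After op 14 (modify a.txt): modified={a.txt, c.txt, d.txt, g.txt, h.txt} staged={none}
After op 15 (modify f.txt): modified={a.txt, c.txt, d.txt, f.txt, g.txt, h.txt} staged={none}
After op 16 (modify b.txt): modified={a.txt, b.txt, c.txt, d.txt, f.txt, g.txt, h.txt} staged={none}
After op 17 (modify e.txt): modified={a.txt, b.txt, c.txt, d.txt, e.txt, f.txt, g.txt, h.txt} staged={none}
After op 18 (git add f.txt): modified={a.txt, b.txt, c.txt, d.txt, e.txt, g.txt, h.txt} staged={f.txt}
After op 19 (git reset f.txt): modified={a.txt, b.txt, c.txt, d.txt, e.txt, f.txt, g.txt, h.txt} staged={none}
After op 20 (git add b.txt): modified={a.txt, c.txt, d.txt, e.txt, f.txt, g.txt, h.txt} staged={b.txt}
After op 21 (git commit): modified={a.txt, c.txt, d.txt, e.txt, f.txt, g.txt, h.txt} staged={none}
After op 22 (modify b.txt): modified={a.txt, b.txt, c.txt, d.txt, e.txt, f.txt, g.txt, h.txt} staged={none}
After op 23 (git add b.txt): modified={a.txt, c.txt, d.txt, e.txt, f.txt, g.txt, h.txt} staged={b.txt}
After op 24 (modify b.txt): modified={a.txt, b.txt, c.txt, d.txt, e.txt, f.txt, g.txt, h.txt} staged={b.txt}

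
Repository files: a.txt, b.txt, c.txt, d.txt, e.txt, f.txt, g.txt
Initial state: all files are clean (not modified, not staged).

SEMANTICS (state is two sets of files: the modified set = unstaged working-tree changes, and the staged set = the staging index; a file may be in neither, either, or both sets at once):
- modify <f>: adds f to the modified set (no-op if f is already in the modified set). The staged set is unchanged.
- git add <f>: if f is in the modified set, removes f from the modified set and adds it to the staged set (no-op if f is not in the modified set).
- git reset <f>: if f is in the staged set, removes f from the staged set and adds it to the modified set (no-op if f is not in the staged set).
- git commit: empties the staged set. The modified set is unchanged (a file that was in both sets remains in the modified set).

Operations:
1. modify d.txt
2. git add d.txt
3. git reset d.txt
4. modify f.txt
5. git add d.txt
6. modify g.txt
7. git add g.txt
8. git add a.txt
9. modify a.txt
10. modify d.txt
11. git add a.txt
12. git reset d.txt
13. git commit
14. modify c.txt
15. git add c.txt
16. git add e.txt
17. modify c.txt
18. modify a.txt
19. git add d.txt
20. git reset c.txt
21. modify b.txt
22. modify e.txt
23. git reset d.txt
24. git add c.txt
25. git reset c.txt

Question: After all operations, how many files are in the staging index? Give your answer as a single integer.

Answer: 0

Derivation:
After op 1 (modify d.txt): modified={d.txt} staged={none}
After op 2 (git add d.txt): modified={none} staged={d.txt}
After op 3 (git reset d.txt): modified={d.txt} staged={none}
After op 4 (modify f.txt): modified={d.txt, f.txt} staged={none}
After op 5 (git add d.txt): modified={f.txt} staged={d.txt}
After op 6 (modify g.txt): modified={f.txt, g.txt} staged={d.txt}
After op 7 (git add g.txt): modified={f.txt} staged={d.txt, g.txt}
After op 8 (git add a.txt): modified={f.txt} staged={d.txt, g.txt}
After op 9 (modify a.txt): modified={a.txt, f.txt} staged={d.txt, g.txt}
After op 10 (modify d.txt): modified={a.txt, d.txt, f.txt} staged={d.txt, g.txt}
After op 11 (git add a.txt): modified={d.txt, f.txt} staged={a.txt, d.txt, g.txt}
After op 12 (git reset d.txt): modified={d.txt, f.txt} staged={a.txt, g.txt}
After op 13 (git commit): modified={d.txt, f.txt} staged={none}
After op 14 (modify c.txt): modified={c.txt, d.txt, f.txt} staged={none}
After op 15 (git add c.txt): modified={d.txt, f.txt} staged={c.txt}
After op 16 (git add e.txt): modified={d.txt, f.txt} staged={c.txt}
After op 17 (modify c.txt): modified={c.txt, d.txt, f.txt} staged={c.txt}
After op 18 (modify a.txt): modified={a.txt, c.txt, d.txt, f.txt} staged={c.txt}
After op 19 (git add d.txt): modified={a.txt, c.txt, f.txt} staged={c.txt, d.txt}
After op 20 (git reset c.txt): modified={a.txt, c.txt, f.txt} staged={d.txt}
After op 21 (modify b.txt): modified={a.txt, b.txt, c.txt, f.txt} staged={d.txt}
After op 22 (modify e.txt): modified={a.txt, b.txt, c.txt, e.txt, f.txt} staged={d.txt}
After op 23 (git reset d.txt): modified={a.txt, b.txt, c.txt, d.txt, e.txt, f.txt} staged={none}
After op 24 (git add c.txt): modified={a.txt, b.txt, d.txt, e.txt, f.txt} staged={c.txt}
After op 25 (git reset c.txt): modified={a.txt, b.txt, c.txt, d.txt, e.txt, f.txt} staged={none}
Final staged set: {none} -> count=0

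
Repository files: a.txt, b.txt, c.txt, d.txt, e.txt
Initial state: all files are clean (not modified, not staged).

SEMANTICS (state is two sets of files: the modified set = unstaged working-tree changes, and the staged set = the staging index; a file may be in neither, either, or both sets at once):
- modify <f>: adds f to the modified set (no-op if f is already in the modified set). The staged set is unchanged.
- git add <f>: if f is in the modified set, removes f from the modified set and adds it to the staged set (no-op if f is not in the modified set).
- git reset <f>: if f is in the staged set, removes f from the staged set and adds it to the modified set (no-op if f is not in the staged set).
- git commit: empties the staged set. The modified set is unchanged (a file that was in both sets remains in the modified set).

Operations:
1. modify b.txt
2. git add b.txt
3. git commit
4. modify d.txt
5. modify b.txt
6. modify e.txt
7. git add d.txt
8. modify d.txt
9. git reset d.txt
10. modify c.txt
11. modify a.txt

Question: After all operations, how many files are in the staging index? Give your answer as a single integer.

Answer: 0

Derivation:
After op 1 (modify b.txt): modified={b.txt} staged={none}
After op 2 (git add b.txt): modified={none} staged={b.txt}
After op 3 (git commit): modified={none} staged={none}
After op 4 (modify d.txt): modified={d.txt} staged={none}
After op 5 (modify b.txt): modified={b.txt, d.txt} staged={none}
After op 6 (modify e.txt): modified={b.txt, d.txt, e.txt} staged={none}
After op 7 (git add d.txt): modified={b.txt, e.txt} staged={d.txt}
After op 8 (modify d.txt): modified={b.txt, d.txt, e.txt} staged={d.txt}
After op 9 (git reset d.txt): modified={b.txt, d.txt, e.txt} staged={none}
After op 10 (modify c.txt): modified={b.txt, c.txt, d.txt, e.txt} staged={none}
After op 11 (modify a.txt): modified={a.txt, b.txt, c.txt, d.txt, e.txt} staged={none}
Final staged set: {none} -> count=0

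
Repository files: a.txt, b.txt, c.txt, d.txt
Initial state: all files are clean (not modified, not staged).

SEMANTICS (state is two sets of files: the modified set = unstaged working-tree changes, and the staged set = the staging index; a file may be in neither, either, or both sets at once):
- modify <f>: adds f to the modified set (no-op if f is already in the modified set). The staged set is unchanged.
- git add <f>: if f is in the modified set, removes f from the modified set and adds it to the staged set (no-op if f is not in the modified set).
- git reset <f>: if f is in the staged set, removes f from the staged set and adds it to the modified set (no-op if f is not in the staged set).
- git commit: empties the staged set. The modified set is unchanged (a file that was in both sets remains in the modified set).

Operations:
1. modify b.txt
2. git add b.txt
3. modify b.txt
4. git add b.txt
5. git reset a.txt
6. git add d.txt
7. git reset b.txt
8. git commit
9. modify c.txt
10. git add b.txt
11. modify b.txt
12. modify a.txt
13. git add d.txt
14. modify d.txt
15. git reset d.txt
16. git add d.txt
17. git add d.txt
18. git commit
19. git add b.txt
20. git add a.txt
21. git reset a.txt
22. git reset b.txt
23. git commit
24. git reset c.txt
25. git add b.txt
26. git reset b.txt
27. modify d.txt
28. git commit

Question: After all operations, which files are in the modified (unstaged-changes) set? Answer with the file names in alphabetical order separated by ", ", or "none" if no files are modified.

Answer: a.txt, b.txt, c.txt, d.txt

Derivation:
After op 1 (modify b.txt): modified={b.txt} staged={none}
After op 2 (git add b.txt): modified={none} staged={b.txt}
After op 3 (modify b.txt): modified={b.txt} staged={b.txt}
After op 4 (git add b.txt): modified={none} staged={b.txt}
After op 5 (git reset a.txt): modified={none} staged={b.txt}
After op 6 (git add d.txt): modified={none} staged={b.txt}
After op 7 (git reset b.txt): modified={b.txt} staged={none}
After op 8 (git commit): modified={b.txt} staged={none}
After op 9 (modify c.txt): modified={b.txt, c.txt} staged={none}
After op 10 (git add b.txt): modified={c.txt} staged={b.txt}
After op 11 (modify b.txt): modified={b.txt, c.txt} staged={b.txt}
After op 12 (modify a.txt): modified={a.txt, b.txt, c.txt} staged={b.txt}
After op 13 (git add d.txt): modified={a.txt, b.txt, c.txt} staged={b.txt}
After op 14 (modify d.txt): modified={a.txt, b.txt, c.txt, d.txt} staged={b.txt}
After op 15 (git reset d.txt): modified={a.txt, b.txt, c.txt, d.txt} staged={b.txt}
After op 16 (git add d.txt): modified={a.txt, b.txt, c.txt} staged={b.txt, d.txt}
After op 17 (git add d.txt): modified={a.txt, b.txt, c.txt} staged={b.txt, d.txt}
After op 18 (git commit): modified={a.txt, b.txt, c.txt} staged={none}
After op 19 (git add b.txt): modified={a.txt, c.txt} staged={b.txt}
After op 20 (git add a.txt): modified={c.txt} staged={a.txt, b.txt}
After op 21 (git reset a.txt): modified={a.txt, c.txt} staged={b.txt}
After op 22 (git reset b.txt): modified={a.txt, b.txt, c.txt} staged={none}
After op 23 (git commit): modified={a.txt, b.txt, c.txt} staged={none}
After op 24 (git reset c.txt): modified={a.txt, b.txt, c.txt} staged={none}
After op 25 (git add b.txt): modified={a.txt, c.txt} staged={b.txt}
After op 26 (git reset b.txt): modified={a.txt, b.txt, c.txt} staged={none}
After op 27 (modify d.txt): modified={a.txt, b.txt, c.txt, d.txt} staged={none}
After op 28 (git commit): modified={a.txt, b.txt, c.txt, d.txt} staged={none}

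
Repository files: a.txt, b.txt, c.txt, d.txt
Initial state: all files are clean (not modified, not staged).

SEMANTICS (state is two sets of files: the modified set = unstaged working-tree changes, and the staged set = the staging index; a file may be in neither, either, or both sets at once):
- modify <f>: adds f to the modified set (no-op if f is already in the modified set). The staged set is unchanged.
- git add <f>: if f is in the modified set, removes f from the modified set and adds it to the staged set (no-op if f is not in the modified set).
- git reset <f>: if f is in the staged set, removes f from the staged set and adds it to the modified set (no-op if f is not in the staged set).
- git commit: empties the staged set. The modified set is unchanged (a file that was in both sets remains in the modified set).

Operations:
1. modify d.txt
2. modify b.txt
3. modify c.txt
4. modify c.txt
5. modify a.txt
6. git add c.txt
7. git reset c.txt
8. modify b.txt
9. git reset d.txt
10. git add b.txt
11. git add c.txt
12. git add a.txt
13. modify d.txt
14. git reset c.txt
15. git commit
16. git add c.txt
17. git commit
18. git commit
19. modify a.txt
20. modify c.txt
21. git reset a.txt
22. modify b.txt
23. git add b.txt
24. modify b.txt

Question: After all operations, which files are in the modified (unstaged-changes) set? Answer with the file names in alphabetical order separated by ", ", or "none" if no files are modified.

After op 1 (modify d.txt): modified={d.txt} staged={none}
After op 2 (modify b.txt): modified={b.txt, d.txt} staged={none}
After op 3 (modify c.txt): modified={b.txt, c.txt, d.txt} staged={none}
After op 4 (modify c.txt): modified={b.txt, c.txt, d.txt} staged={none}
After op 5 (modify a.txt): modified={a.txt, b.txt, c.txt, d.txt} staged={none}
After op 6 (git add c.txt): modified={a.txt, b.txt, d.txt} staged={c.txt}
After op 7 (git reset c.txt): modified={a.txt, b.txt, c.txt, d.txt} staged={none}
After op 8 (modify b.txt): modified={a.txt, b.txt, c.txt, d.txt} staged={none}
After op 9 (git reset d.txt): modified={a.txt, b.txt, c.txt, d.txt} staged={none}
After op 10 (git add b.txt): modified={a.txt, c.txt, d.txt} staged={b.txt}
After op 11 (git add c.txt): modified={a.txt, d.txt} staged={b.txt, c.txt}
After op 12 (git add a.txt): modified={d.txt} staged={a.txt, b.txt, c.txt}
After op 13 (modify d.txt): modified={d.txt} staged={a.txt, b.txt, c.txt}
After op 14 (git reset c.txt): modified={c.txt, d.txt} staged={a.txt, b.txt}
After op 15 (git commit): modified={c.txt, d.txt} staged={none}
After op 16 (git add c.txt): modified={d.txt} staged={c.txt}
After op 17 (git commit): modified={d.txt} staged={none}
After op 18 (git commit): modified={d.txt} staged={none}
After op 19 (modify a.txt): modified={a.txt, d.txt} staged={none}
After op 20 (modify c.txt): modified={a.txt, c.txt, d.txt} staged={none}
After op 21 (git reset a.txt): modified={a.txt, c.txt, d.txt} staged={none}
After op 22 (modify b.txt): modified={a.txt, b.txt, c.txt, d.txt} staged={none}
After op 23 (git add b.txt): modified={a.txt, c.txt, d.txt} staged={b.txt}
After op 24 (modify b.txt): modified={a.txt, b.txt, c.txt, d.txt} staged={b.txt}

Answer: a.txt, b.txt, c.txt, d.txt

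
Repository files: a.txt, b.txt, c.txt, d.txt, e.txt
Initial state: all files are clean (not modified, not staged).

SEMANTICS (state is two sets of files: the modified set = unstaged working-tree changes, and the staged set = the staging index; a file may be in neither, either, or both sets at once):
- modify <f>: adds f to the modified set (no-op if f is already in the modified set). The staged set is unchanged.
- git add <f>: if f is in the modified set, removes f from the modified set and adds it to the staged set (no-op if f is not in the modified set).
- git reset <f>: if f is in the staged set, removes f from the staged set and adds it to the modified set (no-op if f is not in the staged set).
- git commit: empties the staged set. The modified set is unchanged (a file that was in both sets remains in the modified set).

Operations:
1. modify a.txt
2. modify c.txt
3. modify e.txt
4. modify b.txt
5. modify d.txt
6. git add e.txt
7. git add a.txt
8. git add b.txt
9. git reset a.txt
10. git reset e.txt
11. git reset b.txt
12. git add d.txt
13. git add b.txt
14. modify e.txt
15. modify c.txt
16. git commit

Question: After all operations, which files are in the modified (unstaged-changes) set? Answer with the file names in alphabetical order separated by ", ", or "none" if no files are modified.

After op 1 (modify a.txt): modified={a.txt} staged={none}
After op 2 (modify c.txt): modified={a.txt, c.txt} staged={none}
After op 3 (modify e.txt): modified={a.txt, c.txt, e.txt} staged={none}
After op 4 (modify b.txt): modified={a.txt, b.txt, c.txt, e.txt} staged={none}
After op 5 (modify d.txt): modified={a.txt, b.txt, c.txt, d.txt, e.txt} staged={none}
After op 6 (git add e.txt): modified={a.txt, b.txt, c.txt, d.txt} staged={e.txt}
After op 7 (git add a.txt): modified={b.txt, c.txt, d.txt} staged={a.txt, e.txt}
After op 8 (git add b.txt): modified={c.txt, d.txt} staged={a.txt, b.txt, e.txt}
After op 9 (git reset a.txt): modified={a.txt, c.txt, d.txt} staged={b.txt, e.txt}
After op 10 (git reset e.txt): modified={a.txt, c.txt, d.txt, e.txt} staged={b.txt}
After op 11 (git reset b.txt): modified={a.txt, b.txt, c.txt, d.txt, e.txt} staged={none}
After op 12 (git add d.txt): modified={a.txt, b.txt, c.txt, e.txt} staged={d.txt}
After op 13 (git add b.txt): modified={a.txt, c.txt, e.txt} staged={b.txt, d.txt}
After op 14 (modify e.txt): modified={a.txt, c.txt, e.txt} staged={b.txt, d.txt}
After op 15 (modify c.txt): modified={a.txt, c.txt, e.txt} staged={b.txt, d.txt}
After op 16 (git commit): modified={a.txt, c.txt, e.txt} staged={none}

Answer: a.txt, c.txt, e.txt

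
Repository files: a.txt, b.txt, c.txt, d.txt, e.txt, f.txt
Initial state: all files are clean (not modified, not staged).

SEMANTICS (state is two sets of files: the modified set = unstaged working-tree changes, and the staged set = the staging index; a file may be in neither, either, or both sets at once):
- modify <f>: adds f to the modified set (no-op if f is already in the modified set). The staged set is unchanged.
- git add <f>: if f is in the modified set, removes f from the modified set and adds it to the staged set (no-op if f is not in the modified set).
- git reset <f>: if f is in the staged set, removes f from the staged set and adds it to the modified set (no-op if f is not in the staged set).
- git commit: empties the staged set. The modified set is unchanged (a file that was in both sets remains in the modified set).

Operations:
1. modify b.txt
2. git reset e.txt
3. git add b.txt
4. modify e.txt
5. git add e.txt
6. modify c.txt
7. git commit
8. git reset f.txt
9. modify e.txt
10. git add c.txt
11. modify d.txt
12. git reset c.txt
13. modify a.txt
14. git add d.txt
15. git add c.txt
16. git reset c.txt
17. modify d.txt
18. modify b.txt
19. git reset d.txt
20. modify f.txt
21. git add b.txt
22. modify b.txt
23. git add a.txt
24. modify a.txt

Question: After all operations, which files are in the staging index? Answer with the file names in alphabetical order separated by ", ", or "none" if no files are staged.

After op 1 (modify b.txt): modified={b.txt} staged={none}
After op 2 (git reset e.txt): modified={b.txt} staged={none}
After op 3 (git add b.txt): modified={none} staged={b.txt}
After op 4 (modify e.txt): modified={e.txt} staged={b.txt}
After op 5 (git add e.txt): modified={none} staged={b.txt, e.txt}
After op 6 (modify c.txt): modified={c.txt} staged={b.txt, e.txt}
After op 7 (git commit): modified={c.txt} staged={none}
After op 8 (git reset f.txt): modified={c.txt} staged={none}
After op 9 (modify e.txt): modified={c.txt, e.txt} staged={none}
After op 10 (git add c.txt): modified={e.txt} staged={c.txt}
After op 11 (modify d.txt): modified={d.txt, e.txt} staged={c.txt}
After op 12 (git reset c.txt): modified={c.txt, d.txt, e.txt} staged={none}
After op 13 (modify a.txt): modified={a.txt, c.txt, d.txt, e.txt} staged={none}
After op 14 (git add d.txt): modified={a.txt, c.txt, e.txt} staged={d.txt}
After op 15 (git add c.txt): modified={a.txt, e.txt} staged={c.txt, d.txt}
After op 16 (git reset c.txt): modified={a.txt, c.txt, e.txt} staged={d.txt}
After op 17 (modify d.txt): modified={a.txt, c.txt, d.txt, e.txt} staged={d.txt}
After op 18 (modify b.txt): modified={a.txt, b.txt, c.txt, d.txt, e.txt} staged={d.txt}
After op 19 (git reset d.txt): modified={a.txt, b.txt, c.txt, d.txt, e.txt} staged={none}
After op 20 (modify f.txt): modified={a.txt, b.txt, c.txt, d.txt, e.txt, f.txt} staged={none}
After op 21 (git add b.txt): modified={a.txt, c.txt, d.txt, e.txt, f.txt} staged={b.txt}
After op 22 (modify b.txt): modified={a.txt, b.txt, c.txt, d.txt, e.txt, f.txt} staged={b.txt}
After op 23 (git add a.txt): modified={b.txt, c.txt, d.txt, e.txt, f.txt} staged={a.txt, b.txt}
After op 24 (modify a.txt): modified={a.txt, b.txt, c.txt, d.txt, e.txt, f.txt} staged={a.txt, b.txt}

Answer: a.txt, b.txt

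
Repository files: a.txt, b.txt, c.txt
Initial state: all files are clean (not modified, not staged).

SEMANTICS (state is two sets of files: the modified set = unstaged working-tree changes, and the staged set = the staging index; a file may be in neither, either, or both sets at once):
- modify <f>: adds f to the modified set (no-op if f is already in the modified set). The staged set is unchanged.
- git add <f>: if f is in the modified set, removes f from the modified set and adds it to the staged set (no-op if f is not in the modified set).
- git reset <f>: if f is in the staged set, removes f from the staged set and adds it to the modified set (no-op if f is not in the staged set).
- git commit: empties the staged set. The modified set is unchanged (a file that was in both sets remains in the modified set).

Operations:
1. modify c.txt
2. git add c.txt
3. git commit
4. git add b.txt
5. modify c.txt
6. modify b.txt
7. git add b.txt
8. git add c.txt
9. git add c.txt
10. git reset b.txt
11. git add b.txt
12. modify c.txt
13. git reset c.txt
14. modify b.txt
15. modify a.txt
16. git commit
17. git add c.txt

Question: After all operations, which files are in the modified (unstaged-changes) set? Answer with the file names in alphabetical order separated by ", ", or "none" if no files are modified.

Answer: a.txt, b.txt

Derivation:
After op 1 (modify c.txt): modified={c.txt} staged={none}
After op 2 (git add c.txt): modified={none} staged={c.txt}
After op 3 (git commit): modified={none} staged={none}
After op 4 (git add b.txt): modified={none} staged={none}
After op 5 (modify c.txt): modified={c.txt} staged={none}
After op 6 (modify b.txt): modified={b.txt, c.txt} staged={none}
After op 7 (git add b.txt): modified={c.txt} staged={b.txt}
After op 8 (git add c.txt): modified={none} staged={b.txt, c.txt}
After op 9 (git add c.txt): modified={none} staged={b.txt, c.txt}
After op 10 (git reset b.txt): modified={b.txt} staged={c.txt}
After op 11 (git add b.txt): modified={none} staged={b.txt, c.txt}
After op 12 (modify c.txt): modified={c.txt} staged={b.txt, c.txt}
After op 13 (git reset c.txt): modified={c.txt} staged={b.txt}
After op 14 (modify b.txt): modified={b.txt, c.txt} staged={b.txt}
After op 15 (modify a.txt): modified={a.txt, b.txt, c.txt} staged={b.txt}
After op 16 (git commit): modified={a.txt, b.txt, c.txt} staged={none}
After op 17 (git add c.txt): modified={a.txt, b.txt} staged={c.txt}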